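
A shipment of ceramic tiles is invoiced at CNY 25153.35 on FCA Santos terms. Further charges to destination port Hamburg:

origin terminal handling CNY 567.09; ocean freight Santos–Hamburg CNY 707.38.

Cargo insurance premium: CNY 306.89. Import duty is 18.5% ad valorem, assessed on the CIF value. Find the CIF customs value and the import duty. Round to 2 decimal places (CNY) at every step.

CIF = FCA price + pre-shipment costs + freight + insurance
CIF = 25153.35 + 567.09 + 707.38 + 306.89 = 26734.71
Import duty = 26734.71 × 18.5% = 4945.92

CIF value: CNY 26734.71; import duty: CNY 4945.92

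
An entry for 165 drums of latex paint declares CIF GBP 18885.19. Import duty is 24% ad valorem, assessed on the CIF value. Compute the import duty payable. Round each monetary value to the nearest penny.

Import duty = 18885.19 × 24% = 4532.45

Import duty: GBP 4532.45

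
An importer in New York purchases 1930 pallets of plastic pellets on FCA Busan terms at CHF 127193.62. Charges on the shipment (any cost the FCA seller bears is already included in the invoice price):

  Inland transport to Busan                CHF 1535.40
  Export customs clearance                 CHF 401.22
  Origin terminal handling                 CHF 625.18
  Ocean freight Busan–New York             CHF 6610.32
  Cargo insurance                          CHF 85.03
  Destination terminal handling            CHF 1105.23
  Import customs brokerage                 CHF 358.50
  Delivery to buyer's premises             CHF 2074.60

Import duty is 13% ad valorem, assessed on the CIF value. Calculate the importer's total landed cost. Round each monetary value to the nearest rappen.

Total landed cost: CHF 155539.32

FCA: the seller delivers export-cleared goods to the carrier; the buyer bears costs from that point.
Already in the invoice (seller's account under FCA): inland to port, export clearance — exclude.
CIF value = FCA price + origin terminal + freight + insurance = 127193.62 + 625.18 + 6610.32 + 85.03 = 134514.15
Import duty = 134514.15 × 13% = 17486.84
Buyer bears: origin terminal 625.18 + freight 6610.32 + insurance 85.03 + destination terminal 1105.23 + brokerage 358.50 + delivery 2074.60 + duty 17486.84 = 28345.70
Landed cost = invoice 127193.62 + 28345.70 = 155539.32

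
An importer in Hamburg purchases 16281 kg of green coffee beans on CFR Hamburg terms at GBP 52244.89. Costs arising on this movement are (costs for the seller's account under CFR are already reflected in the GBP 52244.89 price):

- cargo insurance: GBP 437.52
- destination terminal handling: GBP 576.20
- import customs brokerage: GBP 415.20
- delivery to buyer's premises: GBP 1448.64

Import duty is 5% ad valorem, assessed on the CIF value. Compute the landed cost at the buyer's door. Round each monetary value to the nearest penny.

Total landed cost: GBP 57756.57

CFR: the seller pays costs through ocean freight to the destination port, but not insurance.
CIF value = CFR price + insurance = 52244.89 + 437.52 = 52682.41
Import duty = 52682.41 × 5% = 2634.12
Buyer bears: insurance 437.52 + destination terminal 576.20 + brokerage 415.20 + delivery 1448.64 + duty 2634.12 = 5511.68
Landed cost = invoice 52244.89 + 5511.68 = 57756.57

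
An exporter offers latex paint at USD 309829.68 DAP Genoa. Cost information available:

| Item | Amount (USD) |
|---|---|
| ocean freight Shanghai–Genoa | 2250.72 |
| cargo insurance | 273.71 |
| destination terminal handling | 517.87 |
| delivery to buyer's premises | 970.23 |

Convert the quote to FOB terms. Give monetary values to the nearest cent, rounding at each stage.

From DAP to FOB, the seller no longer bears: freight, insurance, destination terminal, delivery.
FOB price = 309829.68 − 2250.72 − 273.71 − 517.87 − 970.23 = 305817.15

FOB price: USD 305817.15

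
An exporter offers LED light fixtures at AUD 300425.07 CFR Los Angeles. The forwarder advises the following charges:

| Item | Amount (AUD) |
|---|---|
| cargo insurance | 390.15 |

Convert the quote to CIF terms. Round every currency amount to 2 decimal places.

From CFR to CIF, the seller additionally bears: insurance.
CIF price = 300425.07 + 390.15 = 300815.22

CIF price: AUD 300815.22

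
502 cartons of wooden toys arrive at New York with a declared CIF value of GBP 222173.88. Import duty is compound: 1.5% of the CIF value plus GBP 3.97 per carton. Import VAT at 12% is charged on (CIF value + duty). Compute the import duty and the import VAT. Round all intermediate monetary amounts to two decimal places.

Ad valorem component: 222173.88 × 1.5% = 3332.61
Specific component: 502 × 3.97 = 1992.94
Import duty = 3332.61 + 1992.94 = 5325.55
VAT base = CIF + duty = 222173.88 + 5325.55 = 227499.43
Import VAT = 227499.43 × 12% = 27299.93

Import duty: GBP 5325.55; import VAT: GBP 27299.93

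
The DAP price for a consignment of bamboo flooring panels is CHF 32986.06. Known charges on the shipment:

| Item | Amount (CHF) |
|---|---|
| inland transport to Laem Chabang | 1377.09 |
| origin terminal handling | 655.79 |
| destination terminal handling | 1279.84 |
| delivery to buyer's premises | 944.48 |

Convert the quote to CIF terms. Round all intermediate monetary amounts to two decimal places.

Not relevant to the conversion: inland to port, origin terminal — on the seller under both DAP and CIF; already in the DAP price and stays in the CIF price.
From DAP to CIF, the seller no longer bears: destination terminal, delivery.
CIF price = 32986.06 − 1279.84 − 944.48 = 30761.74

CIF price: CHF 30761.74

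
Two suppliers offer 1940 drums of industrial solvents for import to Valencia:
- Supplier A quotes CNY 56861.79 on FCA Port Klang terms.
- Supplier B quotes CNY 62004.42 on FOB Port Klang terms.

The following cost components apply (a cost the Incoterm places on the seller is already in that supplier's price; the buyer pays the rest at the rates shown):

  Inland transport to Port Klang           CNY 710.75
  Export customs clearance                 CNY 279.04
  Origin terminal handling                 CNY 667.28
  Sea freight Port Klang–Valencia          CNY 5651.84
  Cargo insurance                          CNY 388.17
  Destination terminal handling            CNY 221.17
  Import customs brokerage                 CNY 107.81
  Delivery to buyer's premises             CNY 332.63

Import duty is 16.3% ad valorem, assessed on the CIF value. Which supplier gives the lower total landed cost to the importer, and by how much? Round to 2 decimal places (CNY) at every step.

Supplier A (FCA):
CIF value = FCA price + origin terminal + freight + insurance = 56861.79 + 667.28 + 5651.84 + 388.17 = 63569.08
Import duty = 63569.08 × 16.3% = 10361.76
Buyer bears (A): 667.28 + 5651.84 + 388.17 + 221.17 + 107.81 + 332.63 = 7368.90
Landed cost (A) = invoice 56861.79 + 7368.90 + duty 10361.76 = 74592.45
Supplier B (FOB):
CIF value = FOB price + freight + insurance = 62004.42 + 5651.84 + 388.17 = 68044.43
Import duty = 68044.43 × 16.3% = 11091.24
Buyer bears (B): 5651.84 + 388.17 + 221.17 + 107.81 + 332.63 = 6701.62
Landed cost (B) = invoice 62004.42 + 6701.62 + duty 11091.24 = 79797.28
Difference = |74592.45 − 79797.28| = 5204.83

Supplier A is cheaper by CNY 5204.83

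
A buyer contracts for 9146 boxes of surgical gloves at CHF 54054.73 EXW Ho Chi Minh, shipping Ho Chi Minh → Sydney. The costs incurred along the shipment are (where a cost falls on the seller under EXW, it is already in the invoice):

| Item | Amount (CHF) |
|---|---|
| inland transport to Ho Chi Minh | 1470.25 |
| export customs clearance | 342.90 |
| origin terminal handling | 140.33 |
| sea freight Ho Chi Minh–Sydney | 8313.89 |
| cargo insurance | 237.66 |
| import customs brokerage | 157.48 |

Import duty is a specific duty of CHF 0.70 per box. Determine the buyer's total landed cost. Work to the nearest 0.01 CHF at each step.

Total landed cost: CHF 71119.44

EXW: the seller makes goods available at their premises; the buyer bears all onward costs.
CIF value = EXW price + inland to port + export clearance + origin terminal + freight + insurance = 54054.73 + 1470.25 + 342.90 + 140.33 + 8313.89 + 237.66 = 64559.76
Import duty = 9146 × 0.70 = 6402.20
Buyer bears: inland to port 1470.25 + export clearance 342.90 + origin terminal 140.33 + freight 8313.89 + insurance 237.66 + brokerage 157.48 + duty 6402.20 = 17064.71
Landed cost = invoice 54054.73 + 17064.71 = 71119.44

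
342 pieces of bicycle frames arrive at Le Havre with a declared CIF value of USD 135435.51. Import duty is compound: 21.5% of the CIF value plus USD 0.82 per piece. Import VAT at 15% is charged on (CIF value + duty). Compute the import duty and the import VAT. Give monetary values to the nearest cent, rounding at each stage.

Ad valorem component: 135435.51 × 21.5% = 29118.63
Specific component: 342 × 0.82 = 280.44
Import duty = 29118.63 + 280.44 = 29399.07
VAT base = CIF + duty = 135435.51 + 29399.07 = 164834.58
Import VAT = 164834.58 × 15% = 24725.19

Import duty: USD 29399.07; import VAT: USD 24725.19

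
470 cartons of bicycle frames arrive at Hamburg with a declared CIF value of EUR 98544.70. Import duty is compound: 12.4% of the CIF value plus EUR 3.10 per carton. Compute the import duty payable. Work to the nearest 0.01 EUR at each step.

Ad valorem component: 98544.70 × 12.4% = 12219.54
Specific component: 470 × 3.10 = 1457.00
Import duty = 12219.54 + 1457.00 = 13676.54

Import duty: EUR 13676.54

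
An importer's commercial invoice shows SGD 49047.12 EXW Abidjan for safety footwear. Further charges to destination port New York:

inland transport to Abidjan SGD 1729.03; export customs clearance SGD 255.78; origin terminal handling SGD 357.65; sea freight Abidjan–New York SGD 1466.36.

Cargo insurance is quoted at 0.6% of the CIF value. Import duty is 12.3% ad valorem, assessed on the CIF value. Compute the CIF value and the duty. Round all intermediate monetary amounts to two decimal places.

CIF value: SGD 53174.99; import duty: SGD 6540.52

Let C be the CIF value. C = EXW price + pre-shipment costs + freight + 0.6% × C
C − 0.6% × C = 49047.12 + 1729.03 + 255.78 + 357.65 + 1466.36
0.994 × C = 52855.94
C = 52855.94 / 0.994 = 53174.99
Insurance premium = 0.6% × 53174.99 = 319.05
Import duty = 53174.99 × 12.3% = 6540.52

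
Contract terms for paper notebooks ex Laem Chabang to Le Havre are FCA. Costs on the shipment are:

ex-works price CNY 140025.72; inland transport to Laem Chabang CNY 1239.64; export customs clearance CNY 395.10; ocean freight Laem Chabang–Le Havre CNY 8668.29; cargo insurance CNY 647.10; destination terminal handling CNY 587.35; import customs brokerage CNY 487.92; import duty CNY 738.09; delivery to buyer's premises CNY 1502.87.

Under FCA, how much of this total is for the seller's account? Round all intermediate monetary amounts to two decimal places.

FCA: the seller delivers export-cleared goods to the carrier; the buyer bears costs from that point.
Seller's account: goods 140025.72 + inland to port 1239.64 + export clearance 395.10 = 141660.46
Buyer's account: freight 8668.29 + insurance 647.10 + destination terminal 587.35 + brokerage 487.92 + duty 738.09 + delivery 1502.87 = 12631.62

Seller's account: CNY 141660.46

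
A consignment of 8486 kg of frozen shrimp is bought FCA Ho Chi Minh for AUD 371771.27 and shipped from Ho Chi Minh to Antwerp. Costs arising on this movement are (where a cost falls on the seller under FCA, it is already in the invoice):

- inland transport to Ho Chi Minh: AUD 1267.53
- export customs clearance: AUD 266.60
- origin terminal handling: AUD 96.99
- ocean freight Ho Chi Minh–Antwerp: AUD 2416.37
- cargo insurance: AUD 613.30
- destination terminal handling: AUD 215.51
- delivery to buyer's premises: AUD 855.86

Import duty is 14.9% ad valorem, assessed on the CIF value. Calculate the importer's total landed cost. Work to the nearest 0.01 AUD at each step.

FCA: the seller delivers export-cleared goods to the carrier; the buyer bears costs from that point.
Already in the invoice (seller's account under FCA): inland to port, export clearance — exclude.
CIF value = FCA price + origin terminal + freight + insurance = 371771.27 + 96.99 + 2416.37 + 613.30 = 374897.93
Import duty = 374897.93 × 14.9% = 55859.79
Buyer bears: origin terminal 96.99 + freight 2416.37 + insurance 613.30 + destination terminal 215.51 + delivery 855.86 + duty 55859.79 = 60057.82
Landed cost = invoice 371771.27 + 60057.82 = 431829.09

Total landed cost: AUD 431829.09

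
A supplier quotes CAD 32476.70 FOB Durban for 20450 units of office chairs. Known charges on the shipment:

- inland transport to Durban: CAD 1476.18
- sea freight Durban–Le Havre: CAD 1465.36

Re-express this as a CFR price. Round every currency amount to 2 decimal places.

CFR price: CAD 33942.06

Not relevant to the conversion: inland to port — on the seller under both FOB and CFR; already in the FOB price and stays in the CFR price.
From FOB to CFR, the seller additionally bears: freight.
CFR price = 32476.70 + 1465.36 = 33942.06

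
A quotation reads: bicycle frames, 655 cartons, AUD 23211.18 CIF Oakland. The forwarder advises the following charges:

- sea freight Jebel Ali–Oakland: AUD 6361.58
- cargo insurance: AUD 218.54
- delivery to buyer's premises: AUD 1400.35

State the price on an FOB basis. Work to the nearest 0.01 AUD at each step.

Not relevant to the conversion: delivery — on the buyer under both terms; not part of either seller's price.
From CIF to FOB, the seller no longer bears: freight, insurance.
FOB price = 23211.18 − 6361.58 − 218.54 = 16631.06

FOB price: AUD 16631.06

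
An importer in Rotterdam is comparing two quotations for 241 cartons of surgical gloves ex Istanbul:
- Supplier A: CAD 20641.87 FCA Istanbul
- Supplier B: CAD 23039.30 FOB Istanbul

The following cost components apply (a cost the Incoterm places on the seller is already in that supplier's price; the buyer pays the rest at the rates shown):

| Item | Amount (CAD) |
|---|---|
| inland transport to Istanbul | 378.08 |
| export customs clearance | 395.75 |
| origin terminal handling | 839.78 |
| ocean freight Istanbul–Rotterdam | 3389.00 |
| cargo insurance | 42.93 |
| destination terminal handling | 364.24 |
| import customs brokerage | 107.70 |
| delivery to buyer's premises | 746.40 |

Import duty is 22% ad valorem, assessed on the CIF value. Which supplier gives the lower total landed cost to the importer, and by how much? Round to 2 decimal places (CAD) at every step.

Supplier A is cheaper by CAD 1900.33

Supplier A (FCA):
CIF value = FCA price + origin terminal + freight + insurance = 20641.87 + 839.78 + 3389.00 + 42.93 = 24913.58
Import duty = 24913.58 × 22% = 5480.99
Buyer bears (A): 839.78 + 3389.00 + 42.93 + 364.24 + 107.70 + 746.40 = 5490.05
Landed cost (A) = invoice 20641.87 + 5490.05 + duty 5480.99 = 31612.91
Supplier B (FOB):
CIF value = FOB price + freight + insurance = 23039.30 + 3389.00 + 42.93 = 26471.23
Import duty = 26471.23 × 22% = 5823.67
Buyer bears (B): 3389.00 + 42.93 + 364.24 + 107.70 + 746.40 = 4650.27
Landed cost (B) = invoice 23039.30 + 4650.27 + duty 5823.67 = 33513.24
Difference = |31612.91 − 33513.24| = 1900.33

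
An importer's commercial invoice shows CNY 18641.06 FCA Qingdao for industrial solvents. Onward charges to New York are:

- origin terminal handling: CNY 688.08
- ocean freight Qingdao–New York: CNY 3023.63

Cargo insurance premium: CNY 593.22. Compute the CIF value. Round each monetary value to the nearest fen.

CIF value: CNY 22945.99

CIF = FCA price + pre-shipment costs + freight + insurance
CIF = 18641.06 + 688.08 + 3023.63 + 593.22 = 22945.99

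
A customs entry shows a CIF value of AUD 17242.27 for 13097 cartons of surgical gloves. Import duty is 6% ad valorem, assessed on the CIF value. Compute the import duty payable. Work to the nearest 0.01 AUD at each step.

Import duty: AUD 1034.54

Import duty = 17242.27 × 6% = 1034.54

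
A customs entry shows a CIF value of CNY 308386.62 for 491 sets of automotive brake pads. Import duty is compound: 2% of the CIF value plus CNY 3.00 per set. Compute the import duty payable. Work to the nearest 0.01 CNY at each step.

Import duty: CNY 7640.73

Ad valorem component: 308386.62 × 2% = 6167.73
Specific component: 491 × 3.00 = 1473.00
Import duty = 6167.73 + 1473.00 = 7640.73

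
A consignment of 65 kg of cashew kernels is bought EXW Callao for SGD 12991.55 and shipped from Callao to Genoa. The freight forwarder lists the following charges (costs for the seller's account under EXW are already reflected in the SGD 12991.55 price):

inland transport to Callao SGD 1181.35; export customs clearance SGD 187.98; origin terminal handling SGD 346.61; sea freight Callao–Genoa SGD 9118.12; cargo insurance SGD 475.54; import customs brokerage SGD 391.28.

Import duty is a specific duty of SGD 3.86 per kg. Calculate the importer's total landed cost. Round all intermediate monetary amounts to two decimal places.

EXW: the seller makes goods available at their premises; the buyer bears all onward costs.
CIF value = EXW price + inland to port + export clearance + origin terminal + freight + insurance = 12991.55 + 1181.35 + 187.98 + 346.61 + 9118.12 + 475.54 = 24301.15
Import duty = 65 × 3.86 = 250.90
Buyer bears: inland to port 1181.35 + export clearance 187.98 + origin terminal 346.61 + freight 9118.12 + insurance 475.54 + brokerage 391.28 + duty 250.90 = 11951.78
Landed cost = invoice 12991.55 + 11951.78 = 24943.33

Total landed cost: SGD 24943.33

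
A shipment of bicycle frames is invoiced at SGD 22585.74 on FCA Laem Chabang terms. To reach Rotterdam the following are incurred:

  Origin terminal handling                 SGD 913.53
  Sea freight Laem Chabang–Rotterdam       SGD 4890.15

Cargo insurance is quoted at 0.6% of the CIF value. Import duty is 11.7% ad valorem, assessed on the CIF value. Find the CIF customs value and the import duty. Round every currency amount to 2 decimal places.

CIF value: SGD 28560.78; import duty: SGD 3341.61

Let C be the CIF value. C = FCA price + pre-shipment costs + freight + 0.6% × C
C − 0.6% × C = 22585.74 + 913.53 + 4890.15
0.994 × C = 28389.42
C = 28389.42 / 0.994 = 28560.78
Insurance premium = 0.6% × 28560.78 = 171.36
Import duty = 28560.78 × 11.7% = 3341.61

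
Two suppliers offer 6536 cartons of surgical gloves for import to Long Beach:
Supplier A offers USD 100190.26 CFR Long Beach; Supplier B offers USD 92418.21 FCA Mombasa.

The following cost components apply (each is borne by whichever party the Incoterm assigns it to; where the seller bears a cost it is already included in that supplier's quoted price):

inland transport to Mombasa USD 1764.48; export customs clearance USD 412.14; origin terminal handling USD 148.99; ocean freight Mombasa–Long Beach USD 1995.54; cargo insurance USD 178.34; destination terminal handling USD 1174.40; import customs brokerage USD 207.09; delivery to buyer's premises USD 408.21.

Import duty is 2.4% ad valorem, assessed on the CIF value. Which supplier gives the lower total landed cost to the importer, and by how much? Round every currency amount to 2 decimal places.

Supplier A (CFR):
CIF value = CFR price + insurance = 100190.26 + 178.34 = 100368.60
Import duty = 100368.60 × 2.4% = 2408.85
Buyer bears (A): 178.34 + 1174.40 + 207.09 + 408.21 = 1968.04
Landed cost (A) = invoice 100190.26 + 1968.04 + duty 2408.85 = 104567.15
Supplier B (FCA):
CIF value = FCA price + origin terminal + freight + insurance = 92418.21 + 148.99 + 1995.54 + 178.34 = 94741.08
Import duty = 94741.08 × 2.4% = 2273.79
Buyer bears (B): 148.99 + 1995.54 + 178.34 + 1174.40 + 207.09 + 408.21 = 4112.57
Landed cost (B) = invoice 92418.21 + 4112.57 + duty 2273.79 = 98804.57
Difference = |104567.15 − 98804.57| = 5762.58

Supplier B is cheaper by USD 5762.58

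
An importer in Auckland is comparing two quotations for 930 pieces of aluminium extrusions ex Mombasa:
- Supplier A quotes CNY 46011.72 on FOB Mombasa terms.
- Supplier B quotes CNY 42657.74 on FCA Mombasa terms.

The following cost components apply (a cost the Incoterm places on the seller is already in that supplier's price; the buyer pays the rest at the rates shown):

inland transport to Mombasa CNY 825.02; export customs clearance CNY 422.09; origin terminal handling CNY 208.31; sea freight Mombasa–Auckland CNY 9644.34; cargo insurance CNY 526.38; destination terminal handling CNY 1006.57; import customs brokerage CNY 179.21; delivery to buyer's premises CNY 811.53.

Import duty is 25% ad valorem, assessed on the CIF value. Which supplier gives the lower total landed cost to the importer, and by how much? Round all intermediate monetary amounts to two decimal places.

Supplier A (FOB):
CIF value = FOB price + freight + insurance = 46011.72 + 9644.34 + 526.38 = 56182.44
Import duty = 56182.44 × 25% = 14045.61
Buyer bears (A): 9644.34 + 526.38 + 1006.57 + 179.21 + 811.53 = 12168.03
Landed cost (A) = invoice 46011.72 + 12168.03 + duty 14045.61 = 72225.36
Supplier B (FCA):
CIF value = FCA price + origin terminal + freight + insurance = 42657.74 + 208.31 + 9644.34 + 526.38 = 53036.77
Import duty = 53036.77 × 25% = 13259.19
Buyer bears (B): 208.31 + 9644.34 + 526.38 + 1006.57 + 179.21 + 811.53 = 12376.34
Landed cost (B) = invoice 42657.74 + 12376.34 + duty 13259.19 = 68293.27
Difference = |72225.36 − 68293.27| = 3932.09

Supplier B is cheaper by CNY 3932.09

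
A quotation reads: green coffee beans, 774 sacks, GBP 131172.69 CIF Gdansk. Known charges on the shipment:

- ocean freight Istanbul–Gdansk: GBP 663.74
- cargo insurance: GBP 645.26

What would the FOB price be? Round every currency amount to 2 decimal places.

FOB price: GBP 129863.69

From CIF to FOB, the seller no longer bears: freight, insurance.
FOB price = 131172.69 − 663.74 − 645.26 = 129863.69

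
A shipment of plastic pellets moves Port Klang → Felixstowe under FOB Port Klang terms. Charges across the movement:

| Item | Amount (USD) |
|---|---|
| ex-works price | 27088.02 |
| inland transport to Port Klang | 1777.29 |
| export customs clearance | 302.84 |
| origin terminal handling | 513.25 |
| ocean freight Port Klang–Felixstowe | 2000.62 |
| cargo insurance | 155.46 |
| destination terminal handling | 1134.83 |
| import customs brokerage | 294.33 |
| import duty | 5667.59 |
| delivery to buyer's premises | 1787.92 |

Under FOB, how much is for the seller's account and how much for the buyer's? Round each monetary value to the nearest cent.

Seller: USD 29681.40; buyer: USD 11040.75

FOB: the seller bears costs until goods are on board at the origin port; the buyer bears freight, insurance and all costs thereafter.
Seller's account: goods 27088.02 + inland to port 1777.29 + export clearance 302.84 + origin terminal 513.25 = 29681.40
Buyer's account: freight 2000.62 + insurance 155.46 + destination terminal 1134.83 + brokerage 294.33 + duty 5667.59 + delivery 1787.92 = 11040.75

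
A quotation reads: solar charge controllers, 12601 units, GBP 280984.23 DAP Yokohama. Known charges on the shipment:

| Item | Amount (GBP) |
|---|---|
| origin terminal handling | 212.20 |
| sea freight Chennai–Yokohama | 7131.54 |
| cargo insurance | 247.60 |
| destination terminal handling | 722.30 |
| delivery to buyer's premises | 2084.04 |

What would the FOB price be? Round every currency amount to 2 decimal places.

Not relevant to the conversion: origin terminal — on the seller under both DAP and FOB; already in the DAP price and stays in the FOB price.
From DAP to FOB, the seller no longer bears: freight, insurance, destination terminal, delivery.
FOB price = 280984.23 − 7131.54 − 247.60 − 722.30 − 2084.04 = 270798.75

FOB price: GBP 270798.75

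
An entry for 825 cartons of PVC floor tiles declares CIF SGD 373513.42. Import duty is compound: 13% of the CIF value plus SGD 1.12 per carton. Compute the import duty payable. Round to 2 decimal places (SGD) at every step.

Import duty: SGD 49480.74

Ad valorem component: 373513.42 × 13% = 48556.74
Specific component: 825 × 1.12 = 924.00
Import duty = 48556.74 + 924.00 = 49480.74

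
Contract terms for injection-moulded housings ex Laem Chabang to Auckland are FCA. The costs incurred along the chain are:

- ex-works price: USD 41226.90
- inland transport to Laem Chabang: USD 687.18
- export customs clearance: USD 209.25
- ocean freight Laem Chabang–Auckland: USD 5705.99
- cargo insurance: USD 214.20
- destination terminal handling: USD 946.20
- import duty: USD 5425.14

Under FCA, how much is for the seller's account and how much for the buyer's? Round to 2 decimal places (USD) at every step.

Seller: USD 42123.33; buyer: USD 12291.53

FCA: the seller delivers export-cleared goods to the carrier; the buyer bears costs from that point.
Seller's account: goods 41226.90 + inland to port 687.18 + export clearance 209.25 = 42123.33
Buyer's account: freight 5705.99 + insurance 214.20 + destination terminal 946.20 + duty 5425.14 = 12291.53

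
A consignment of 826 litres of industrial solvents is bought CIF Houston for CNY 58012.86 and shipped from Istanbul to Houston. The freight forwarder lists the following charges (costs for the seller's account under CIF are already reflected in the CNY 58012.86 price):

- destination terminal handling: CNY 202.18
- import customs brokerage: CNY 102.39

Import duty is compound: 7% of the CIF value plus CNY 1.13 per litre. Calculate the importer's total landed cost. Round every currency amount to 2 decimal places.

CIF: the seller pays costs through ocean freight and marine insurance to the destination port.
The CIF price already equals the CIF value: 58012.86
Ad valorem component: 58012.86 × 7% = 4060.90
Specific component: 826 × 1.13 = 933.38
Import duty = 4060.90 + 933.38 = 4994.28
Buyer bears: destination terminal 202.18 + brokerage 102.39 + duty 4994.28 = 5298.85
Landed cost = invoice 58012.86 + 5298.85 = 63311.71

Total landed cost: CNY 63311.71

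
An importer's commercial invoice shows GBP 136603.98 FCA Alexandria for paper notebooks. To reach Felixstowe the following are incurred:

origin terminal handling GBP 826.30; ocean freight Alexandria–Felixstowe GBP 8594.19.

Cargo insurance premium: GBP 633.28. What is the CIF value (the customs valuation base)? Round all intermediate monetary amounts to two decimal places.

CIF = FCA price + pre-shipment costs + freight + insurance
CIF = 136603.98 + 826.30 + 8594.19 + 633.28 = 146657.75

CIF value: GBP 146657.75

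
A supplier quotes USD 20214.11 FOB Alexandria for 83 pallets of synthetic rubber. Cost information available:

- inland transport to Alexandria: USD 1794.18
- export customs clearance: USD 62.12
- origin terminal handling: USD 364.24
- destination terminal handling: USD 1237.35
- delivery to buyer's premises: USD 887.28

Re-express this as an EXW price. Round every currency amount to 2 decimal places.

Not relevant to the conversion: destination terminal, delivery — on the buyer under both terms; not part of either seller's price.
From FOB to EXW, the seller no longer bears: inland to port, export clearance, origin terminal.
EXW price = 20214.11 − 1794.18 − 62.12 − 364.24 = 17993.57

EXW price: USD 17993.57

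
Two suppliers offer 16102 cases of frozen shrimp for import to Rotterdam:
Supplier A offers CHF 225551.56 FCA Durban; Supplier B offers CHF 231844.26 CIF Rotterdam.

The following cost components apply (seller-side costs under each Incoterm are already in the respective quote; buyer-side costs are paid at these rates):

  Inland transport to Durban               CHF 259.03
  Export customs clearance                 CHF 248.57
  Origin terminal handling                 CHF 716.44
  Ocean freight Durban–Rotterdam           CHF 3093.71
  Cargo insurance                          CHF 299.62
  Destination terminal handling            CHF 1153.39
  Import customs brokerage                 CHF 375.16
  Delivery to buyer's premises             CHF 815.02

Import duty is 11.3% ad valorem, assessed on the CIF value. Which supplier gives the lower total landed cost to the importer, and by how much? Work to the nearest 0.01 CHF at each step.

Supplier A (FCA):
CIF value = FCA price + origin terminal + freight + insurance = 225551.56 + 716.44 + 3093.71 + 299.62 = 229661.33
Import duty = 229661.33 × 11.3% = 25951.73
Buyer bears (A): 716.44 + 3093.71 + 299.62 + 1153.39 + 375.16 + 815.02 = 6453.34
Landed cost (A) = invoice 225551.56 + 6453.34 + duty 25951.73 = 257956.63
Supplier B (CIF):
The CIF price already equals the CIF value: 231844.26
Import duty = 231844.26 × 11.3% = 26198.40
Buyer bears (B): 1153.39 + 375.16 + 815.02 = 2343.57
Landed cost (B) = invoice 231844.26 + 2343.57 + duty 26198.40 = 260386.23
Difference = |257956.63 − 260386.23| = 2429.60

Supplier A is cheaper by CHF 2429.60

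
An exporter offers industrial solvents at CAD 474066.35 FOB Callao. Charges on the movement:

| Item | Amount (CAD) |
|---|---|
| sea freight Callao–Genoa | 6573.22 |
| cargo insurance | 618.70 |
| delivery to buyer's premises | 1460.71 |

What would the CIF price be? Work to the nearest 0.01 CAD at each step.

Not relevant to the conversion: delivery — on the buyer under both terms; not part of either seller's price.
From FOB to CIF, the seller additionally bears: freight, insurance.
CIF price = 474066.35 + 6573.22 + 618.70 = 481258.27

CIF price: CAD 481258.27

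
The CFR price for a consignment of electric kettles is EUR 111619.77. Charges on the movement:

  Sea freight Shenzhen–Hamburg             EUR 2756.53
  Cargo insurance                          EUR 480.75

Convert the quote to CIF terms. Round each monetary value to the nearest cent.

CIF price: EUR 112100.52

Not relevant to the conversion: freight — on the seller under both CFR and CIF; already in the CFR price and stays in the CIF price.
From CFR to CIF, the seller additionally bears: insurance.
CIF price = 111619.77 + 480.75 = 112100.52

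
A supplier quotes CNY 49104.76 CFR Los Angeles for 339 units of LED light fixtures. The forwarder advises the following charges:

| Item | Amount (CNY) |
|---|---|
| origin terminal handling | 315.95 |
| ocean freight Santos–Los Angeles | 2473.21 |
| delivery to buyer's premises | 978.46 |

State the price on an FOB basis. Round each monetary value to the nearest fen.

FOB price: CNY 46631.55

Not relevant to the conversion: origin terminal — on the seller under both CFR and FOB; already in the CFR price and stays in the FOB price. delivery — on the buyer under both terms; not part of either seller's price.
From CFR to FOB, the seller no longer bears: freight.
FOB price = 49104.76 − 2473.21 = 46631.55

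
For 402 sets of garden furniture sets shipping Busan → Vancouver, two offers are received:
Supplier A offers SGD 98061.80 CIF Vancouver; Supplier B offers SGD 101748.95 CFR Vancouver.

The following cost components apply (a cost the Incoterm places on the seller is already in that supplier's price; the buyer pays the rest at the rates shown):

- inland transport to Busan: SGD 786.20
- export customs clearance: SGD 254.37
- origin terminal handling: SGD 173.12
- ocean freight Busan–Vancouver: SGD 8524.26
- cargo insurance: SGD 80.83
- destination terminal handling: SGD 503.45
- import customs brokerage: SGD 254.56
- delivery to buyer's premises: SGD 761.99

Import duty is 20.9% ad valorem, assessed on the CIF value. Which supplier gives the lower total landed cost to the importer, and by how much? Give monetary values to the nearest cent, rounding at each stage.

Supplier A (CIF):
The CIF price already equals the CIF value: 98061.80
Import duty = 98061.80 × 20.9% = 20494.92
Buyer bears (A): 503.45 + 254.56 + 761.99 = 1520.00
Landed cost (A) = invoice 98061.80 + 1520.00 + duty 20494.92 = 120076.72
Supplier B (CFR):
CIF value = CFR price + insurance = 101748.95 + 80.83 = 101829.78
Import duty = 101829.78 × 20.9% = 21282.42
Buyer bears (B): 80.83 + 503.45 + 254.56 + 761.99 = 1600.83
Landed cost (B) = invoice 101748.95 + 1600.83 + duty 21282.42 = 124632.20
Difference = |120076.72 − 124632.20| = 4555.48

Supplier A is cheaper by SGD 4555.48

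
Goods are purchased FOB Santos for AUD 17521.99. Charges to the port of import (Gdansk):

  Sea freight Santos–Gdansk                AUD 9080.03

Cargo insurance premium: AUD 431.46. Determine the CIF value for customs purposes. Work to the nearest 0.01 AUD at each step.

CIF = FOB price + freight + insurance
CIF = 17521.99 + 9080.03 + 431.46 = 27033.48

CIF value: AUD 27033.48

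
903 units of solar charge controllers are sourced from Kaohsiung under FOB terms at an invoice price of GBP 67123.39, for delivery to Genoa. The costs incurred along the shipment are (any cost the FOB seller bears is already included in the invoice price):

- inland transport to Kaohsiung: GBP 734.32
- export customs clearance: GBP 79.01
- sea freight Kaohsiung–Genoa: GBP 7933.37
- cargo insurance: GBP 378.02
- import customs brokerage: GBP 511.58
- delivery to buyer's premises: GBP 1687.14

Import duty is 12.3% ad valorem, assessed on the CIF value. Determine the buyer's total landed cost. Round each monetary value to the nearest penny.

Total landed cost: GBP 86911.98

FOB: the seller bears costs until goods are on board at the origin port; the buyer bears freight, insurance and all costs thereafter.
Already in the invoice (seller's account under FOB): inland to port, export clearance — exclude.
CIF value = FOB price + freight + insurance = 67123.39 + 7933.37 + 378.02 = 75434.78
Import duty = 75434.78 × 12.3% = 9278.48
Buyer bears: freight 7933.37 + insurance 378.02 + brokerage 511.58 + delivery 1687.14 + duty 9278.48 = 19788.59
Landed cost = invoice 67123.39 + 19788.59 = 86911.98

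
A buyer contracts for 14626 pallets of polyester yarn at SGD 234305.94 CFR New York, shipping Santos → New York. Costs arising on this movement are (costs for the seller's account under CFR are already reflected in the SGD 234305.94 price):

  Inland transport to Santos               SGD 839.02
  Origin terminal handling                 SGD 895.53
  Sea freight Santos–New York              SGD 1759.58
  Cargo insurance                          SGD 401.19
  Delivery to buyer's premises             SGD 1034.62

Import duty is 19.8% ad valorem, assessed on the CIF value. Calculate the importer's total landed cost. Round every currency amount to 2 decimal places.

CFR: the seller pays costs through ocean freight to the destination port, but not insurance.
Already in the invoice (seller's account under CFR): inland to port, origin terminal, freight — exclude.
CIF value = CFR price + insurance = 234305.94 + 401.19 = 234707.13
Import duty = 234707.13 × 19.8% = 46472.01
Buyer bears: insurance 401.19 + delivery 1034.62 + duty 46472.01 = 47907.82
Landed cost = invoice 234305.94 + 47907.82 = 282213.76

Total landed cost: SGD 282213.76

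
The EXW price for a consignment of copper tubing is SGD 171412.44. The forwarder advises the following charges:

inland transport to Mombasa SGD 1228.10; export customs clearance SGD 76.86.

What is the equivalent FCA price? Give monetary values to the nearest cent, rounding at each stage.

From EXW to FCA, the seller additionally bears: inland to port, export clearance.
FCA price = 171412.44 + 1228.10 + 76.86 = 172717.40

FCA price: SGD 172717.40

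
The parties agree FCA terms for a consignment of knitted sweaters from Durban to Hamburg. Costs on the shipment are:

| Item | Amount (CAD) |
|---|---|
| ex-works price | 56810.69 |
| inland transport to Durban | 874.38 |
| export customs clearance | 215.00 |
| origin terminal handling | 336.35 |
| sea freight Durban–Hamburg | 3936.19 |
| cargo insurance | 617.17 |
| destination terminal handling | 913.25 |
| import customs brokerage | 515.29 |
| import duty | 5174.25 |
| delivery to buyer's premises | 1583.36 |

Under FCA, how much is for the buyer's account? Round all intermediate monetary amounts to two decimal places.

FCA: the seller delivers export-cleared goods to the carrier; the buyer bears costs from that point.
Seller's account: goods 56810.69 + inland to port 874.38 + export clearance 215.00 = 57900.07
Buyer's account: origin terminal 336.35 + freight 3936.19 + insurance 617.17 + destination terminal 913.25 + brokerage 515.29 + duty 5174.25 + delivery 1583.36 = 13075.86

Buyer's account: CAD 13075.86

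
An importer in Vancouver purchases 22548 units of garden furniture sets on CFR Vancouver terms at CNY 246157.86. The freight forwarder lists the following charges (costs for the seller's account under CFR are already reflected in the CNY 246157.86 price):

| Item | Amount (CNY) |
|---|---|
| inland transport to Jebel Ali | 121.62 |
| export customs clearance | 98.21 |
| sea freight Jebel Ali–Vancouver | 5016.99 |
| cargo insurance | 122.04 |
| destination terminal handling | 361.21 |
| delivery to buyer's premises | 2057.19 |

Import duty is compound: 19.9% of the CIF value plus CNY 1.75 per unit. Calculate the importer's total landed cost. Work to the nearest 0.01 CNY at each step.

Total landed cost: CNY 337167.00

CFR: the seller pays costs through ocean freight to the destination port, but not insurance.
Already in the invoice (seller's account under CFR): inland to port, export clearance, freight — exclude.
CIF value = CFR price + insurance = 246157.86 + 122.04 = 246279.90
Ad valorem component: 246279.90 × 19.9% = 49009.70
Specific component: 22548 × 1.75 = 39459.00
Import duty = 49009.70 + 39459.00 = 88468.70
Buyer bears: insurance 122.04 + destination terminal 361.21 + delivery 2057.19 + duty 88468.70 = 91009.14
Landed cost = invoice 246157.86 + 91009.14 = 337167.00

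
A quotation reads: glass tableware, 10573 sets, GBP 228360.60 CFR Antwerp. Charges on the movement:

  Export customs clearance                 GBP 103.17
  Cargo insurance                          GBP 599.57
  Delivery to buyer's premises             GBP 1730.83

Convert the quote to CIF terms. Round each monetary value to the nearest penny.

CIF price: GBP 228960.17

Not relevant to the conversion: export clearance — on the seller under both CFR and CIF; already in the CFR price and stays in the CIF price. delivery — on the buyer under both terms; not part of either seller's price.
From CFR to CIF, the seller additionally bears: insurance.
CIF price = 228360.60 + 599.57 = 228960.17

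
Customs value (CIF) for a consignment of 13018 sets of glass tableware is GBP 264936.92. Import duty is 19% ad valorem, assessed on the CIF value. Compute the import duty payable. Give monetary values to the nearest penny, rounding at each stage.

Import duty = 264936.92 × 19% = 50338.01

Import duty: GBP 50338.01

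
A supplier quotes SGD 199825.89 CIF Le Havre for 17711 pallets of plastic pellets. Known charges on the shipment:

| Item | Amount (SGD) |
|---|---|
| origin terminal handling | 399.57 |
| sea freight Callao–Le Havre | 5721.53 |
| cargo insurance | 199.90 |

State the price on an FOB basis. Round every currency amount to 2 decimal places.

FOB price: SGD 193904.46

Not relevant to the conversion: origin terminal — on the seller under both CIF and FOB; already in the CIF price and stays in the FOB price.
From CIF to FOB, the seller no longer bears: freight, insurance.
FOB price = 199825.89 − 5721.53 − 199.90 = 193904.46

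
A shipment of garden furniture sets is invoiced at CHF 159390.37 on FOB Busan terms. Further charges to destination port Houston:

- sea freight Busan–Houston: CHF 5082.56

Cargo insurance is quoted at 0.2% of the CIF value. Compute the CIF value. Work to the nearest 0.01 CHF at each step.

CIF value: CHF 164802.54

Let C be the CIF value. C = FOB price + freight + 0.2% × C
C − 0.2% × C = 159390.37 + 5082.56
0.998 × C = 164472.93
C = 164472.93 / 0.998 = 164802.54
Insurance premium = 0.2% × 164802.54 = 329.61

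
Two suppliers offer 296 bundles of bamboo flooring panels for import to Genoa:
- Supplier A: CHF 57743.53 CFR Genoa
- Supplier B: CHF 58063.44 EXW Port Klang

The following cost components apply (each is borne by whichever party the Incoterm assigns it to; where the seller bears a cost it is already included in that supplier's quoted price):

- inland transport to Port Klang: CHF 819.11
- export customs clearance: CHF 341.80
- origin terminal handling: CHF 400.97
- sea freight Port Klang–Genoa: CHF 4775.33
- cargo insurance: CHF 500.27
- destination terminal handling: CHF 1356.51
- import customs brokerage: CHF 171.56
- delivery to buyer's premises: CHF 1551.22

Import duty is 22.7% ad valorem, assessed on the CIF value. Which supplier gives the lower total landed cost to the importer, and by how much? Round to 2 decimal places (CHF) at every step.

Supplier A is cheaper by CHF 8168.29

Supplier A (CFR):
CIF value = CFR price + insurance = 57743.53 + 500.27 = 58243.80
Import duty = 58243.80 × 22.7% = 13221.34
Buyer bears (A): 500.27 + 1356.51 + 171.56 + 1551.22 = 3579.56
Landed cost (A) = invoice 57743.53 + 3579.56 + duty 13221.34 = 74544.43
Supplier B (EXW):
CIF value = EXW price + inland to port + export clearance + origin terminal + freight + insurance = 58063.44 + 819.11 + 341.80 + 400.97 + 4775.33 + 500.27 = 64900.92
Import duty = 64900.92 × 22.7% = 14732.51
Buyer bears (B): 819.11 + 341.80 + 400.97 + 4775.33 + 500.27 + 1356.51 + 171.56 + 1551.22 = 9916.77
Landed cost (B) = invoice 58063.44 + 9916.77 + duty 14732.51 = 82712.72
Difference = |74544.43 − 82712.72| = 8168.29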